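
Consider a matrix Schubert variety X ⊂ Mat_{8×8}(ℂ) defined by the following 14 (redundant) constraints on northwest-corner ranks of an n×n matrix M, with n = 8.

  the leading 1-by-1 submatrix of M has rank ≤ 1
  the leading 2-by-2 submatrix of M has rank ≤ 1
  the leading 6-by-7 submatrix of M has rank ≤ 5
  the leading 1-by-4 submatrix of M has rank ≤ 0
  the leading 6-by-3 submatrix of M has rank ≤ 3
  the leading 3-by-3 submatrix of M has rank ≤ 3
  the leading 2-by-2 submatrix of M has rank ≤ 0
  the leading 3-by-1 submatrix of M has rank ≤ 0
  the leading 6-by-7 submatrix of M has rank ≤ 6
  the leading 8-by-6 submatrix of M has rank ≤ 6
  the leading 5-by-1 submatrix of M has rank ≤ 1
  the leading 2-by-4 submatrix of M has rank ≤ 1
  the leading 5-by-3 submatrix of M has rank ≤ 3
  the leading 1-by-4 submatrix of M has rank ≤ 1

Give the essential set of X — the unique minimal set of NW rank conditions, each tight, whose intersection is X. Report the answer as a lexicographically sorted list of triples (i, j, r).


Computing R[i][j] = min implied NW-rank bound (n=8, 14 conditions):

  i=1: 0 | 0 | 0 | 0 | 1 | 1 | 1 | 1
  i=2: 0 | 0 | 1 | 1 | 2 | 2 | 2 | 2
  i=3: 0 | 1 | 2 | 2 | 3 | 3 | 3 | 3
  i=4: 1 | 2 | 3 | 3 | 4 | 4 | 4 | 4
  i=5: 1 | 2 | 3 | 4 | 5 | 5 | 5 | 5
  i=6: 1 | 2 | 3 | 4 | 5 | 5 | 5 | 6
  i=7: 1 | 2 | 3 | 4 | 5 | 6 | 6 | 7
  i=8: 1 | 2 | 3 | 4 | 5 | 6 | 7 | 8

so w = (5, 3, 2, 1, 4, 8, 6, 7).

ℓ(w)=9; the 4 essential cells (i,j,r):

[(1, 4, 0), (2, 2, 0), (3, 1, 0), (6, 7, 5)]


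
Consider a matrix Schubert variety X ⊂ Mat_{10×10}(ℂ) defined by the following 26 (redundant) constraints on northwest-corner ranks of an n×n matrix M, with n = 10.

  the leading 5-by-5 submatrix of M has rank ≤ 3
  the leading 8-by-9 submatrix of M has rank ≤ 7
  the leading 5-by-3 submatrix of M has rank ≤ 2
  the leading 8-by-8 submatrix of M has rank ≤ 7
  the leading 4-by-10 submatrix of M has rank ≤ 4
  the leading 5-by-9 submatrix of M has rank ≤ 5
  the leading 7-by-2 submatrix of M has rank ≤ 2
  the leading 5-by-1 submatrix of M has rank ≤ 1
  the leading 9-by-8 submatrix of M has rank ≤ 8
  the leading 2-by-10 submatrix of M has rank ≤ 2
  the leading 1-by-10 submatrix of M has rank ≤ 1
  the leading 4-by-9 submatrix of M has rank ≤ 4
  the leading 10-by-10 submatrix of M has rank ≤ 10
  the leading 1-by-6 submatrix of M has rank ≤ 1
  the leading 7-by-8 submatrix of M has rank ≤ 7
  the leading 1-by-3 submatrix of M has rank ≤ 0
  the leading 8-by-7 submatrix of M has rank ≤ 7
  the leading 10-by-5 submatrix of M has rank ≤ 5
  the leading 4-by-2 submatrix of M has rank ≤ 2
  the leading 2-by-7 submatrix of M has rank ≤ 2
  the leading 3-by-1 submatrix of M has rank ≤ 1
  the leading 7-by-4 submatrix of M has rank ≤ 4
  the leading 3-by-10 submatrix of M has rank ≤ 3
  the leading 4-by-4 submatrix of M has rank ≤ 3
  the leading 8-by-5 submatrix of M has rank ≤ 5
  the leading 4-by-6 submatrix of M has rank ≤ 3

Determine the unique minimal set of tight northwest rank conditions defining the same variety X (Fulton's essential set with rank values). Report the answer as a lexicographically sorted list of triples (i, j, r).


Propagating the 26 rank bounds to every northwest block:

  0  0  0  1  1  1  1  1  1  1
  1  1  1  2  2  2  2  2  2  2
  1  2  2  3  3  3  3  3  3  3
  1  2  2  3  3  3  4  4  4  4
  1  2  2  3  3  4  5  5  5  5
  1  2  3  4  4  5  6  6  6  6
  1  2  3  4  5  6  7  7  7  7
  1  2  3  4  5  6  7  7  7  8
  1  2  3  4  5  6  7  8  8  9
  1  2  3  4  5  6  7  8  9  10

second differences of R give the permutation w = (4, 1, 2, 7, 6, 3, 5, 10, 8, 9).

5 SE-corners of the 10-cell Rothe diagram give Ess(w):

[(1, 3, 0), (4, 6, 3), (5, 3, 2), (5, 5, 3), (8, 9, 7)]


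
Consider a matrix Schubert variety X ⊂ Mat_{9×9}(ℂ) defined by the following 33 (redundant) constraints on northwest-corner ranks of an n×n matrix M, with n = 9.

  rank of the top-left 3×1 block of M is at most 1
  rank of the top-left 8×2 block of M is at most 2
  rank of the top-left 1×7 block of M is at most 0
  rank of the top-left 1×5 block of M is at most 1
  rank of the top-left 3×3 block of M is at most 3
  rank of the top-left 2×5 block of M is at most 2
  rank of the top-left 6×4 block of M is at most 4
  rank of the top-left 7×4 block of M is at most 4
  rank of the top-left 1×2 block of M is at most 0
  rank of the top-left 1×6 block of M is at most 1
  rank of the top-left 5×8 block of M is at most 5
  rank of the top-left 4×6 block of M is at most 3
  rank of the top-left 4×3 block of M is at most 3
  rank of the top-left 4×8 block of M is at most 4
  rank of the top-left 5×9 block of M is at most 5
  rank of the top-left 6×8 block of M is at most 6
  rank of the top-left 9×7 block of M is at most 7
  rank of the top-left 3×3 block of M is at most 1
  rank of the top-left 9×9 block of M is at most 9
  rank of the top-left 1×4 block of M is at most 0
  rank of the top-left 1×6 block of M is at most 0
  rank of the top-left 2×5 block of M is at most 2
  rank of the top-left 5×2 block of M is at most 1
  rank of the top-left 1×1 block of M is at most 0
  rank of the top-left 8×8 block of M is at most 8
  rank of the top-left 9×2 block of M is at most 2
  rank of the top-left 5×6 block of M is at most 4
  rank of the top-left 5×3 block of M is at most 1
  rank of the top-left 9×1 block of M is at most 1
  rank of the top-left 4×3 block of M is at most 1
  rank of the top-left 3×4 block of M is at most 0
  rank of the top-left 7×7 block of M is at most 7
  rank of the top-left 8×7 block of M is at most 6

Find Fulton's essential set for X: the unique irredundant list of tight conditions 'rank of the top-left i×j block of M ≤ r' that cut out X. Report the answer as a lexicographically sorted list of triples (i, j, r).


Propagating the 33 rank bounds to every northwest block:

  i=1: 0, 0, 0, 0, 0, 0, 0, 1, 1
  i=2: 0, 0, 0, 0, 1, 1, 1, 2, 2
  i=3: 0, 0, 0, 0, 1, 2, 2, 3, 3
  i=4: 1, 1, 1, 1, 2, 3, 3, 4, 4
  i=5: 1, 1, 1, 2, 3, 4, 4, 5, 5
  i=6: 1, 2, 2, 3, 4, 5, 5, 6, 6
  i=7: 1, 2, 3, 4, 5, 6, 6, 7, 7
  i=8: 1, 2, 3, 4, 5, 6, 6, 7, 8
  i=9: 1, 2, 3, 4, 5, 6, 7, 8, 9

hence w(1..9) = (8, 5, 6, 1, 4, 2, 3, 9, 7).

|D(w)|=18, |Ess(w)|=4:

[(1, 7, 0), (3, 4, 0), (5, 3, 1), (8, 7, 6)]


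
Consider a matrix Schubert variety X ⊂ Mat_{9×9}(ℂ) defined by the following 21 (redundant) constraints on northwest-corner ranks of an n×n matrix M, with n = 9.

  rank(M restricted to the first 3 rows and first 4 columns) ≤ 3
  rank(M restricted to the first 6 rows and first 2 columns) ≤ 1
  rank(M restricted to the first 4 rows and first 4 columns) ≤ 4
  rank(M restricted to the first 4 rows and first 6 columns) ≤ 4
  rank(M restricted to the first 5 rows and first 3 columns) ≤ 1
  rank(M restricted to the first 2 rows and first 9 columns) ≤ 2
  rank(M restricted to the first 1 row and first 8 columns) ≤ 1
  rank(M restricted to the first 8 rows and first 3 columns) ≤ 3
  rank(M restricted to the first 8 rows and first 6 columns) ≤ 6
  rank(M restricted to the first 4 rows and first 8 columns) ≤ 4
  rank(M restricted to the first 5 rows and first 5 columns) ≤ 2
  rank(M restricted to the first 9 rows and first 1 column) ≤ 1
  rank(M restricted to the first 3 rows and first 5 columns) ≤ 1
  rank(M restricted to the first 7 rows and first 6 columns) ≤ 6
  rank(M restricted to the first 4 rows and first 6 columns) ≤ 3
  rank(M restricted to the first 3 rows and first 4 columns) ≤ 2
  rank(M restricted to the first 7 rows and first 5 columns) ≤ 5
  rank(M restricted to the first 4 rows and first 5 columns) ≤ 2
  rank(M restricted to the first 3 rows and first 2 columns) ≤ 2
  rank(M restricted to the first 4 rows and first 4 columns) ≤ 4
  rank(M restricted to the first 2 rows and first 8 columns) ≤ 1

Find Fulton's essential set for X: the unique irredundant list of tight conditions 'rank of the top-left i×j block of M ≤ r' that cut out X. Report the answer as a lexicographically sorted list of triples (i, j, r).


Reconstructing r_w from the 21 given conditions:

  R[1]: 1  1  1  1  1  1  1  1  1
  R[2]: 1  1  1  1  1  1  1  1  2
  R[3]: 1  1  1  1  1  2  2  2  3
  R[4]: 1  1  1  2  2  3  3  3  4
  R[5]: 1  1  1  2  2  3  4  4  5
  R[6]: 1  1  2  3  3  4  5  5  6
  R[7]: 1  2  3  4  4  5  6  6  7
  R[8]: 1  2  3  4  5  6  7  7  8
  R[9]: 1  2  3  4  5  6  7  8  9

giving w = (1, 9, 6, 4, 7, 3, 2, 5, 8) via Δ²R.

D(w) has 17 cells with 5 SE-corners; essential set:

[(2, 8, 1), (3, 5, 1), (5, 3, 1), (5, 5, 2), (6, 2, 1)]


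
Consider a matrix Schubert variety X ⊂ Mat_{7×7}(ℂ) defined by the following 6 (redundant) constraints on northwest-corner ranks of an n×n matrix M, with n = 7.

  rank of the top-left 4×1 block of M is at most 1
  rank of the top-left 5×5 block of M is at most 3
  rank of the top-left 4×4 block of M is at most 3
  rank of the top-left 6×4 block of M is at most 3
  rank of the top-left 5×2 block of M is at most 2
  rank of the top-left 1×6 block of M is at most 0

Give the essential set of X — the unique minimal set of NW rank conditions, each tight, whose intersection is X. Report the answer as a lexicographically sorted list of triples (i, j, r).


Propagating the 6 rank bounds to every northwest block:

  R[1]: 0 | 0 | 0 | 0 | 0 | 0 | 1
  R[2]: 1 | 1 | 1 | 1 | 1 | 1 | 2
  R[3]: 1 | 2 | 2 | 2 | 2 | 2 | 3
  R[4]: 1 | 2 | 3 | 3 | 3 | 3 | 4
  R[5]: 1 | 2 | 3 | 3 | 3 | 4 | 5
  R[6]: 1 | 2 | 3 | 3 | 4 | 5 | 6
  R[7]: 1 | 2 | 3 | 4 | 5 | 6 | 7

hence w(1..7) = (7, 1, 2, 3, 6, 5, 4).

ℓ(w)=9; the 3 essential cells (i,j,r):

[(1, 6, 0), (5, 5, 3), (6, 4, 3)]


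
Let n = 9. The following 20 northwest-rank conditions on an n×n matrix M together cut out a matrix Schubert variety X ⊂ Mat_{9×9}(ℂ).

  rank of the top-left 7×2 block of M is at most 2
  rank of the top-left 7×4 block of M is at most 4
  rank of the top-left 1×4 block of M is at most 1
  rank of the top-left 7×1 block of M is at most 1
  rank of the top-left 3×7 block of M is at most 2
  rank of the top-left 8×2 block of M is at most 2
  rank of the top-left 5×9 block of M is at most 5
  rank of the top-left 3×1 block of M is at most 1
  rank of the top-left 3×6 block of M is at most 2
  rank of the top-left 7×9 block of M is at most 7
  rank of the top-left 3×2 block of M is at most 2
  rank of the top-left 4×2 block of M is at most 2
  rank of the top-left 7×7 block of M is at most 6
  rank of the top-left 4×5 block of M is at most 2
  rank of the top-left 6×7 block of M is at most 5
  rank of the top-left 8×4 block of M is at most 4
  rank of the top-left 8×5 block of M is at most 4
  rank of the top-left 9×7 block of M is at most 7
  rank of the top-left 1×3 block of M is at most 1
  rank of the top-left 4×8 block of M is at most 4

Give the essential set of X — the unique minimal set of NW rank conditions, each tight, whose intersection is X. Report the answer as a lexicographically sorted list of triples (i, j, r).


Computing R[i][j] = min implied NW-rank bound (n=9, 20 conditions):

  row 1: 1 | 1 | 1 | 1 | 1 | 1 | 1 | 1 | 1
  row 2: 1 | 2 | 2 | 2 | 2 | 2 | 2 | 2 | 2
  row 3: 1 | 2 | 2 | 2 | 2 | 2 | 2 | 3 | 3
  row 4: 1 | 2 | 2 | 2 | 2 | 3 | 3 | 4 | 4
  row 5: 1 | 2 | 3 | 3 | 3 | 4 | 4 | 5 | 5
  row 6: 1 | 2 | 3 | 4 | 4 | 5 | 5 | 6 | 6
  row 7: 1 | 2 | 3 | 4 | 4 | 5 | 6 | 7 | 7
  row 8: 1 | 2 | 3 | 4 | 4 | 5 | 6 | 7 | 8
  row 9: 1 | 2 | 3 | 4 | 5 | 6 | 7 | 8 | 9

giving w = (1, 2, 8, 6, 3, 4, 7, 9, 5) via Δ²R.

3 SE-corners of the 10-cell Rothe diagram give Ess(w):

[(3, 7, 2), (4, 5, 2), (8, 5, 4)]


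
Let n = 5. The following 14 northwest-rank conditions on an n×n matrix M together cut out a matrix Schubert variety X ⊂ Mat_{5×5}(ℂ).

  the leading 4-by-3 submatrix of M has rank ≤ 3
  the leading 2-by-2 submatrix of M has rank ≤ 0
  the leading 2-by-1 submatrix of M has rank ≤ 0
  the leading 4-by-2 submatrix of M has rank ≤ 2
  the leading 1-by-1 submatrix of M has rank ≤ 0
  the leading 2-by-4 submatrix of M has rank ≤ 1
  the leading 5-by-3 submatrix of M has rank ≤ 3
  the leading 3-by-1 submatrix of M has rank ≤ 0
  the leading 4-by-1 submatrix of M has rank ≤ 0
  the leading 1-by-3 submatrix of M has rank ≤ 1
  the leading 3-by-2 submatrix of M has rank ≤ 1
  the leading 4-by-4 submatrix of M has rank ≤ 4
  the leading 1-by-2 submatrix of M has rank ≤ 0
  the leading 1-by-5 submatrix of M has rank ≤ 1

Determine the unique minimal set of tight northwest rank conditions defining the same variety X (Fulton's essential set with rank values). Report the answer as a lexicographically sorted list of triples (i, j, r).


The tightest implied rank at each (i,j), from the 14 conditions:

  i=1: 0  0  1  1  1
  i=2: 0  0  1  1  2
  i=3: 0  1  2  2  3
  i=4: 0  1  2  3  4
  i=5: 1  2  3  4  5

reading off 1-entries of Δ²R: w = (3, 5, 2, 4, 1).

3 SE-corners of the 7-cell Rothe diagram give Ess(w):

[(2, 2, 0), (2, 4, 1), (4, 1, 0)]


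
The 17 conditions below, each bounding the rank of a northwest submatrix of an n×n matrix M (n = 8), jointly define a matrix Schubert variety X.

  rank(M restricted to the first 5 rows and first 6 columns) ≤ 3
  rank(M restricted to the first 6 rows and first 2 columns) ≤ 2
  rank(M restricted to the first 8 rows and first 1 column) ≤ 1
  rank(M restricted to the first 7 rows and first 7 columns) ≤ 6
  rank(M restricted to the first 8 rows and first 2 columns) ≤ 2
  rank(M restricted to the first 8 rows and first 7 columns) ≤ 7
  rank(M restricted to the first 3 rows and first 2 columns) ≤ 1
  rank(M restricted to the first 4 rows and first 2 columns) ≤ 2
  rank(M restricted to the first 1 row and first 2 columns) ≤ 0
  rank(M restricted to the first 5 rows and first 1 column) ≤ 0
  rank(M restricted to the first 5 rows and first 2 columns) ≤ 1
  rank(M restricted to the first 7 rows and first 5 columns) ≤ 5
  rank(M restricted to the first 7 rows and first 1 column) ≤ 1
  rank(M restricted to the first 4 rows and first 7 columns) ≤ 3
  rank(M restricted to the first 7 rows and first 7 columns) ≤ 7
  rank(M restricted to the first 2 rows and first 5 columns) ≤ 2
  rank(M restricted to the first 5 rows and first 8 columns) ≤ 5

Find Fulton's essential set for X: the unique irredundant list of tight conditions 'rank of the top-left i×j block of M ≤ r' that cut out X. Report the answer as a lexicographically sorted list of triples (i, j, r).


Computing R[i][j] = min implied NW-rank bound (n=8, 17 conditions):

  row 1: 0 0 1 1 1 1 1 1
  row 2: 0 1 2 2 2 2 2 2
  row 3: 0 1 2 3 3 3 3 3
  row 4: 0 1 2 3 3 3 3 4
  row 5: 0 1 2 3 3 3 4 5
  row 6: 1 2 3 4 4 4 5 6
  row 7: 1 2 3 4 5 5 6 7
  row 8: 1 2 3 4 5 6 7 8

giving w = (3, 2, 4, 8, 7, 1, 5, 6) via Δ²R.

Rothe diagram D(w) (11 cells), 4 SE-corners (essential conditions):

[(1, 2, 0), (4, 7, 3), (5, 1, 0), (5, 6, 3)]


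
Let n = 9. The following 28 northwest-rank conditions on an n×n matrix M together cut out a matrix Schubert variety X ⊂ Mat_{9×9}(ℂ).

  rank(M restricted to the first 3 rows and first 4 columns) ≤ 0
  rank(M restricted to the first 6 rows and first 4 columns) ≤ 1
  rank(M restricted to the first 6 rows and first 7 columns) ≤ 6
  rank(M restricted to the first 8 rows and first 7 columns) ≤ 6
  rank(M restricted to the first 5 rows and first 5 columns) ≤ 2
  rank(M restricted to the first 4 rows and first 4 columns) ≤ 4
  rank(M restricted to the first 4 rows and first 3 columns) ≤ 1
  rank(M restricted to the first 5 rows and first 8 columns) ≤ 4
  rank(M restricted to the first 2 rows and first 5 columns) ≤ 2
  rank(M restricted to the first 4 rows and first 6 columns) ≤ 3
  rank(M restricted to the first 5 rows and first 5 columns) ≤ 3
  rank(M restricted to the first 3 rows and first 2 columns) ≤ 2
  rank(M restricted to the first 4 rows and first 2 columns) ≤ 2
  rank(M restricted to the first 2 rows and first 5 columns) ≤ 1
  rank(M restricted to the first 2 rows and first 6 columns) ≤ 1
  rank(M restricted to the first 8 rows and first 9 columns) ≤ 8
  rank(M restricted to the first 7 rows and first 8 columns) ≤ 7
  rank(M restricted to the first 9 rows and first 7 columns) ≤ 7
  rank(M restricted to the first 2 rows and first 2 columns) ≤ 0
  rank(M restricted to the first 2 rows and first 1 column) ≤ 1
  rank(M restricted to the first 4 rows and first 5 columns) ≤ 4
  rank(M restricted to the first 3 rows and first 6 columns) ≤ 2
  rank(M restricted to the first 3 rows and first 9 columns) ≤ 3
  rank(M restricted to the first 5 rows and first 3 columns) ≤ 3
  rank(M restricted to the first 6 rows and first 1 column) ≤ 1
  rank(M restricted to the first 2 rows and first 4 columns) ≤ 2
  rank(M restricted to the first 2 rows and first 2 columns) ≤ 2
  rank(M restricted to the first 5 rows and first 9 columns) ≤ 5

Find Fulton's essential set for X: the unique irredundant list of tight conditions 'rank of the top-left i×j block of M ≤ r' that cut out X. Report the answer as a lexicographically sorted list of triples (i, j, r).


Recovering R(i,j) via the rank-extension bound from the 28 conditions:

  i=1: 0 0 0 0 1 1 1 1 1
  i=2: 0 0 0 0 1 1 2 2 2
  i=3: 0 0 0 0 1 2 3 3 3
  i=4: 1 1 1 1 2 3 4 4 4
  i=5: 1 1 1 1 2 3 4 4 5
  i=6: 1 1 1 1 2 3 4 5 6
  i=7: 1 2 2 2 3 4 5 6 7
  i=8: 1 2 3 3 4 5 6 7 8
  i=9: 1 2 3 4 5 6 7 8 9

second differences of R give the permutation w = (5, 7, 6, 1, 9, 8, 2, 3, 4).

D(w) has 20 cells with 4 SE-corners; essential set:

[(2, 6, 1), (3, 4, 0), (5, 8, 4), (6, 4, 1)]


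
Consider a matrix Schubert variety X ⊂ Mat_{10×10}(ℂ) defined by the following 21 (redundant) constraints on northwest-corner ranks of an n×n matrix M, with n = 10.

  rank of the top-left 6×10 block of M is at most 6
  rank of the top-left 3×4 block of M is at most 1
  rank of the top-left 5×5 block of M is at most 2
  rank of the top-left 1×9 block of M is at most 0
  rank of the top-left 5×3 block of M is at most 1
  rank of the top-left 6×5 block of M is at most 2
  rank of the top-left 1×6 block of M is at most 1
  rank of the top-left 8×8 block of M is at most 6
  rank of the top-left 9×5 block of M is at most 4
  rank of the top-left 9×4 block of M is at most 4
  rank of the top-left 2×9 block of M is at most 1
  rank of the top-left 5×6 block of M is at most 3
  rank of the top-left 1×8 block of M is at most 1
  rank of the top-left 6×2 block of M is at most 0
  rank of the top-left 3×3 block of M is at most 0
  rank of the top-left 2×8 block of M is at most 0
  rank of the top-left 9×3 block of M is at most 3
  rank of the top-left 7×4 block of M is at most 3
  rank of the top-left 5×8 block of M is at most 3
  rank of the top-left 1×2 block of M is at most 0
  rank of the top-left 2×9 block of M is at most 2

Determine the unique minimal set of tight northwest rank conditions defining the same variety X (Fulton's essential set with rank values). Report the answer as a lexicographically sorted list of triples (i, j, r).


Rank table r_w(10×10) implied by the 21 constraints:

  row 1: 0, 0, 0, 0, 0, 0, 0, 0, 0, 1
  row 2: 0, 0, 0, 0, 0, 0, 0, 0, 1, 2
  row 3: 0, 0, 0, 1, 1, 1, 1, 1, 2, 3
  row 4: 0, 0, 1, 2, 2, 2, 2, 2, 3, 4
  row 5: 0, 0, 1, 2, 2, 3, 3, 3, 4, 5
  row 6: 0, 0, 1, 2, 2, 3, 4, 4, 5, 6
  row 7: 1, 1, 2, 3, 3, 4, 5, 5, 6, 7
  row 8: 1, 2, 3, 4, 4, 5, 6, 6, 7, 8
  row 9: 1, 2, 3, 4, 4, 5, 6, 7, 8, 9
  row 10: 1, 2, 3, 4, 5, 6, 7, 8, 9, 10

reading off 1-entries of Δ²R: w = (10, 9, 4, 3, 6, 7, 1, 2, 8, 5).

Fulton essential set (6 of the 29 Rothe cells):

[(1, 9, 0), (2, 8, 0), (3, 3, 0), (6, 2, 0), (6, 5, 2), (9, 5, 4)]


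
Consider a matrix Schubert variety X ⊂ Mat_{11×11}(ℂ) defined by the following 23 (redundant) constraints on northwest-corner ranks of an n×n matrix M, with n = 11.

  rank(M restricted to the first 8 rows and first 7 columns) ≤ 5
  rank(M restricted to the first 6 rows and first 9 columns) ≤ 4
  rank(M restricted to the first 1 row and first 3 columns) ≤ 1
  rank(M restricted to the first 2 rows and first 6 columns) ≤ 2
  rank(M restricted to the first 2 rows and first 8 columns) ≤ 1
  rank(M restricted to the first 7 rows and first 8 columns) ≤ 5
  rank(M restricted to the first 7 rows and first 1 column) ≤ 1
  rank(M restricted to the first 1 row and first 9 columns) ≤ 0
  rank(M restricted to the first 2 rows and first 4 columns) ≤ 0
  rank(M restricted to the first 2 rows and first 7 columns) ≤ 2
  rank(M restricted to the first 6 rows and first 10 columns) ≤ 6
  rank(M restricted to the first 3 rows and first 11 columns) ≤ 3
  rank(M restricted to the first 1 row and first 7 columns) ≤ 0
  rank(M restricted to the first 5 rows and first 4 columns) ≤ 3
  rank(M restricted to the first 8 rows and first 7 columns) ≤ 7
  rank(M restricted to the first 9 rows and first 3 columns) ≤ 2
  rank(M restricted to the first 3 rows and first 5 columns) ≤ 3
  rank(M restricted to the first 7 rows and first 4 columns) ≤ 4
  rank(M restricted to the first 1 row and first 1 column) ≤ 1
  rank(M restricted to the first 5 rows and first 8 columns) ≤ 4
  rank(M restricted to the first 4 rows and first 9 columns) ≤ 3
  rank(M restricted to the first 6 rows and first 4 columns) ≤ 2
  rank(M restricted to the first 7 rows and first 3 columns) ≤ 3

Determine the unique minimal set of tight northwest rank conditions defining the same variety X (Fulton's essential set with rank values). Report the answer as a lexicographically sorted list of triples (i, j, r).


Rank table r_w(11×11) implied by the 23 constraints:

  row 1: 0  0  0  0  0  0  0  0  0  1  1
  row 2: 0  0  0  0  1  1  1  1  1  2  2
  row 3: 1  1  1  1  2  2  2  2  2  3  3
  row 4: 1  2  2  2  3  3  3  3  3  4  4
  row 5: 1  2  2  2  3  4  4  4  4  5  5
  row 6: 1  2  2  2  3  4  4  4  4  5  6
  row 7: 1  2  2  3  4  5  5  5  5  6  7
  row 8: 1  2  2  3  4  5  5  6  6  7  8
  row 9: 1  2  2  3  4  5  6  7  7  8  9
  row 10: 1  2  3  4  5  6  7  8  8  9  10
  row 11: 1  2  3  4  5  6  7  8  9  10  11

so w = (10, 5, 1, 2, 6, 11, 4, 8, 7, 3, 9).

Fulton essential set (6 of the 24 Rothe cells):

[(1, 9, 0), (2, 4, 0), (6, 4, 2), (6, 9, 4), (8, 7, 5), (9, 3, 2)]


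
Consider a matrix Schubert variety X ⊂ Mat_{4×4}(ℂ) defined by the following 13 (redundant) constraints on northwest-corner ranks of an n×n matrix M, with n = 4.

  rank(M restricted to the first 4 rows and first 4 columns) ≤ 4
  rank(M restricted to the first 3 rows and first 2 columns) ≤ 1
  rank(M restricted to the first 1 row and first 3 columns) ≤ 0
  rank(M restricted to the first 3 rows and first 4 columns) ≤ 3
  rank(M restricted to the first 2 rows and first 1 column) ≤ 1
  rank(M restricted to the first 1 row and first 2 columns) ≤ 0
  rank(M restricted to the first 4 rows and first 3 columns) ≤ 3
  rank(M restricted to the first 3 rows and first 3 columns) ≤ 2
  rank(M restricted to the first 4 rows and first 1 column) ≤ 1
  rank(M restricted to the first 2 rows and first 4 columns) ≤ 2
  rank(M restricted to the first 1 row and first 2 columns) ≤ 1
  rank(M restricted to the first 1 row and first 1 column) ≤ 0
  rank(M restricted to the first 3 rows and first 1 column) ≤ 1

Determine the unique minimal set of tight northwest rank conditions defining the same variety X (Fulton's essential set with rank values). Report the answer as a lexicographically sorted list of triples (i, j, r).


Recovering R(i,j) via the rank-extension bound from the 13 conditions:

  0  0  0  1
  1  1  1  2
  1  1  2  3
  1  2  3  4

second differences of R give the permutation w = (4, 1, 3, 2).

|D(w)|=4, |Ess(w)|=2:

[(1, 3, 0), (3, 2, 1)]


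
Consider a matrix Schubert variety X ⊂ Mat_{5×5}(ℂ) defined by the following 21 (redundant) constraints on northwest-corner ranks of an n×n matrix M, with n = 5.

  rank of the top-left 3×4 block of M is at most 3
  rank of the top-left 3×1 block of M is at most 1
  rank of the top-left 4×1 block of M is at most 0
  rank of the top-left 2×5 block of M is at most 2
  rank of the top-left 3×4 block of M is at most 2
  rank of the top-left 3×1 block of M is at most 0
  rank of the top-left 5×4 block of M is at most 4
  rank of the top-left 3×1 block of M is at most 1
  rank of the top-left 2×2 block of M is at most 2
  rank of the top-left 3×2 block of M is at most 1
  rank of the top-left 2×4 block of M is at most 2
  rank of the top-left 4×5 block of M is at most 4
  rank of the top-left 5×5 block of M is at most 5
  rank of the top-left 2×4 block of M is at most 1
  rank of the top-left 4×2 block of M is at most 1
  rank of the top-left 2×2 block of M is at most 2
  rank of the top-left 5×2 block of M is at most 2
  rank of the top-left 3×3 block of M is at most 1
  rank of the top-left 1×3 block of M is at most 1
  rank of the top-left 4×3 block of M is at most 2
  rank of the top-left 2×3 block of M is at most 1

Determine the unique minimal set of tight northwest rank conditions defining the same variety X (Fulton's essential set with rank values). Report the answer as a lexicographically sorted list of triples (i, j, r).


Rank table r_w(5×5) implied by the 21 constraints:

  i=1: 0, 1, 1, 1, 1
  i=2: 0, 1, 1, 1, 2
  i=3: 0, 1, 1, 2, 3
  i=4: 0, 1, 2, 3, 4
  i=5: 1, 2, 3, 4, 5

second differences of R give the permutation w = (2, 5, 4, 3, 1).

Fulton essential set (3 of the 7 Rothe cells):

[(2, 4, 1), (3, 3, 1), (4, 1, 0)]


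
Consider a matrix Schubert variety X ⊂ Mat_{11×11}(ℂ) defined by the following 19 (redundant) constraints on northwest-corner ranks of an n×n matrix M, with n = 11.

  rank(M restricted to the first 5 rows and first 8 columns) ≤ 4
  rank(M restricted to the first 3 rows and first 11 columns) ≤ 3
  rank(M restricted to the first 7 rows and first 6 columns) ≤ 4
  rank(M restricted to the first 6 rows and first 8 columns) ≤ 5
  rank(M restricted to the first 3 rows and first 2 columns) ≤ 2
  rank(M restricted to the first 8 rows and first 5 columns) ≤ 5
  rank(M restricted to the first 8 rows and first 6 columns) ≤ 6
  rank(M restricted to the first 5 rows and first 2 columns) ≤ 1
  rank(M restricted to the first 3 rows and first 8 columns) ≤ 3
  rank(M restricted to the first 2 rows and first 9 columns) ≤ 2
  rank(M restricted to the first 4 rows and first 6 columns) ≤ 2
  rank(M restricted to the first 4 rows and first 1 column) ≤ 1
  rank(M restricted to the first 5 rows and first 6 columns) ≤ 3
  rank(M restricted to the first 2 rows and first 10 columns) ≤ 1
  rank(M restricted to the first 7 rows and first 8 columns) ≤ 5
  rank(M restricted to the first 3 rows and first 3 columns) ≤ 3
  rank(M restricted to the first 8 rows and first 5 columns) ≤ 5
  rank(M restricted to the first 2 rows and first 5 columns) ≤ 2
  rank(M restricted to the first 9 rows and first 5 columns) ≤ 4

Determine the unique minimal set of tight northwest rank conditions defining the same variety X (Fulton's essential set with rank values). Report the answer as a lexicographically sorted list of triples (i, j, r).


Recovering R(i,j) via the rank-extension bound from the 19 conditions:

  R[1]: 1 1 1 1 1 1 1 1 1 1 1
  R[2]: 1 1 1 1 1 1 1 1 1 1 2
  R[3]: 1 1 2 2 2 2 2 2 2 2 3
  R[4]: 1 1 2 2 2 2 3 3 3 3 4
  R[5]: 1 1 2 3 3 3 4 4 4 4 5
  R[6]: 1 2 3 4 4 4 5 5 5 5 6
  R[7]: 1 2 3 4 4 4 5 5 6 6 7
  R[8]: 1 2 3 4 4 5 6 6 7 7 8
  R[9]: 1 2 3 4 4 5 6 7 8 8 9
  R[10]: 1 2 3 4 5 6 7 8 9 9 10
  R[11]: 1 2 3 4 5 6 7 8 9 10 11

the unique w with this rank table is (1, 11, 3, 7, 4, 2, 9, 6, 8, 5, 10).

Rothe diagram D(w) (20 cells), 6 SE-corners (essential conditions):

[(2, 10, 1), (4, 6, 2), (5, 2, 1), (7, 6, 4), (7, 8, 5), (9, 5, 4)]


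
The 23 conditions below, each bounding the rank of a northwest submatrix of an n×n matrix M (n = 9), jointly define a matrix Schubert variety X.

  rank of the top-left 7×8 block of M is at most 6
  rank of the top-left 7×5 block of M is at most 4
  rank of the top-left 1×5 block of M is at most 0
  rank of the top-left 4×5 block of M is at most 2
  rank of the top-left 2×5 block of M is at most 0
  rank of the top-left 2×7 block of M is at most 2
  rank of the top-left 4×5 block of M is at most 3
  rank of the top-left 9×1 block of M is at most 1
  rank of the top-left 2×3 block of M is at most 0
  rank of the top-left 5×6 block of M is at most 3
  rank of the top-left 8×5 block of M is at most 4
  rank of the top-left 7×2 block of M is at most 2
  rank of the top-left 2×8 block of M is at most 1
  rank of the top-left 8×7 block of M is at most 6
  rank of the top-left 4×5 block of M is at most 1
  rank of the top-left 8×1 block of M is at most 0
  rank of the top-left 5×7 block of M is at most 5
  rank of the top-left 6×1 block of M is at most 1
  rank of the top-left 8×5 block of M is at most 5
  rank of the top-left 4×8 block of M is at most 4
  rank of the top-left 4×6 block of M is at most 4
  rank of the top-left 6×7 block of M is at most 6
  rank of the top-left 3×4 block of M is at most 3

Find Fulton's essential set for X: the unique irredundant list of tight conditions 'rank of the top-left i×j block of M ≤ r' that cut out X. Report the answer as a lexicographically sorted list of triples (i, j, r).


Reconstructing r_w from the 23 given conditions:

  0 | 0 | 0 | 0 | 0 | 1 | 1 | 1 | 1
  0 | 0 | 0 | 0 | 0 | 1 | 1 | 1 | 2
  0 | 1 | 1 | 1 | 1 | 2 | 2 | 2 | 3
  0 | 1 | 1 | 1 | 1 | 2 | 3 | 3 | 4
  0 | 1 | 2 | 2 | 2 | 3 | 4 | 4 | 5
  0 | 1 | 2 | 3 | 3 | 4 | 5 | 5 | 6
  0 | 1 | 2 | 3 | 4 | 5 | 6 | 6 | 7
  0 | 1 | 2 | 3 | 4 | 5 | 6 | 7 | 8
  1 | 2 | 3 | 4 | 5 | 6 | 7 | 8 | 9

hence w(1..9) = (6, 9, 2, 7, 3, 4, 5, 8, 1).

|D(w)|=21, |Ess(w)|=4:

[(2, 5, 0), (2, 8, 1), (4, 5, 1), (8, 1, 0)]


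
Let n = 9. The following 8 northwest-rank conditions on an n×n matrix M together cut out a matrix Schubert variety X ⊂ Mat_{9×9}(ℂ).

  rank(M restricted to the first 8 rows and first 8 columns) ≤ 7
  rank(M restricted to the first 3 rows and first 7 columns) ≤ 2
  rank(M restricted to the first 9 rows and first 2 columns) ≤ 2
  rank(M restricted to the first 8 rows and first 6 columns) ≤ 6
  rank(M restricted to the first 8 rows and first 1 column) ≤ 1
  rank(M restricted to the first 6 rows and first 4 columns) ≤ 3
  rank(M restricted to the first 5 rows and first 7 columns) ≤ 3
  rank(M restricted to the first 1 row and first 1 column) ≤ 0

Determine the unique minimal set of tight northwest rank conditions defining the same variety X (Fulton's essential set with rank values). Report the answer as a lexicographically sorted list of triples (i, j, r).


Reconstructing r_w from the 8 given conditions:

  0 1 1 1 1 1 1 1 1
  1 2 2 2 2 2 2 2 2
  1 2 2 2 2 2 2 3 3
  1 2 3 3 3 3 3 4 4
  1 2 3 3 3 3 3 4 5
  1 2 3 3 4 4 4 5 6
  1 2 3 4 5 5 5 6 7
  1 2 3 4 5 6 6 7 8
  1 2 3 4 5 6 7 8 9

so w = (2, 1, 8, 3, 9, 5, 4, 6, 7).

Rothe diagram D(w) (11 cells), 4 SE-corners (essential conditions):

[(1, 1, 0), (3, 7, 2), (5, 7, 3), (6, 4, 3)]


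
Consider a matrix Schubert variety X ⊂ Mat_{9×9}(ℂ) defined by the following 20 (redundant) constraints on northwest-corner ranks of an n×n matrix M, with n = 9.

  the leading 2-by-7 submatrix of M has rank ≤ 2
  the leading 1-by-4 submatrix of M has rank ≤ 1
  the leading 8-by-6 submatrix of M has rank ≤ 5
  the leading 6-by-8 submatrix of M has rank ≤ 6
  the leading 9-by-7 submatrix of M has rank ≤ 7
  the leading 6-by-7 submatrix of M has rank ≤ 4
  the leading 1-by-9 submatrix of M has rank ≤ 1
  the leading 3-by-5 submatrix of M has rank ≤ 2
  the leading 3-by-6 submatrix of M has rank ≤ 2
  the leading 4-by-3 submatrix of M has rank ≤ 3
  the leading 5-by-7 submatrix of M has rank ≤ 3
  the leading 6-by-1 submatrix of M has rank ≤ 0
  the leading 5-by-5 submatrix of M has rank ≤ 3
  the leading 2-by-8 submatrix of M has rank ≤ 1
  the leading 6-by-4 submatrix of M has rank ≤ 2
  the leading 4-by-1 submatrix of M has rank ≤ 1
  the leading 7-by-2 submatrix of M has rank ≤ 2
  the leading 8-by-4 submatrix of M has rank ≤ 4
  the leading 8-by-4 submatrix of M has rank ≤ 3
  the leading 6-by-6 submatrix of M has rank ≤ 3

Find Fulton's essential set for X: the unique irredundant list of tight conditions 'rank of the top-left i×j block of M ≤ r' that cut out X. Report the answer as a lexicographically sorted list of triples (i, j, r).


The tightest implied rank at each (i,j), from the 20 conditions:

  i=1: 0 1 1 1 1 1 1 1 1
  i=2: 0 1 1 1 1 1 1 1 2
  i=3: 0 1 2 2 2 2 2 2 3
  i=4: 0 1 2 2 3 3 3 3 4
  i=5: 0 1 2 2 3 3 3 4 5
  i=6: 0 1 2 2 3 3 4 5 6
  i=7: 1 2 3 3 4 4 5 6 7
  i=8: 1 2 3 3 4 5 6 7 8
  i=9: 1 2 3 4 5 6 7 8 9

so w = (2, 9, 3, 5, 8, 7, 1, 6, 4).

6 SE-corners of the 19-cell Rothe diagram give Ess(w):

[(2, 8, 1), (5, 7, 3), (6, 1, 0), (6, 4, 2), (6, 6, 3), (8, 4, 3)]


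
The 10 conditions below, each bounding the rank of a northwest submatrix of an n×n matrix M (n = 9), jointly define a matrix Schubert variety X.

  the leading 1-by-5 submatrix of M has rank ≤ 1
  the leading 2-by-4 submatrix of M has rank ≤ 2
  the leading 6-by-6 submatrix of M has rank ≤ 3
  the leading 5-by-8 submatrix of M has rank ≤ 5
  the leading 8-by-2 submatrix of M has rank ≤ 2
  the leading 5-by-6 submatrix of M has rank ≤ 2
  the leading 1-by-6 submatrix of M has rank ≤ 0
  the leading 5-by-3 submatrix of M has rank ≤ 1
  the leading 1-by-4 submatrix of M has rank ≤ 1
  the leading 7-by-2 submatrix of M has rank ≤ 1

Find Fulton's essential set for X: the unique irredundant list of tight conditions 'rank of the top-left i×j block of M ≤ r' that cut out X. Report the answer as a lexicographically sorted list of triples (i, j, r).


Recovering R(i,j) via the rank-extension bound from the 10 conditions:

  0, 0, 0, 0, 0, 0, 1, 1, 1
  1, 1, 1, 1, 1, 1, 2, 2, 2
  1, 1, 1, 2, 2, 2, 3, 3, 3
  1, 1, 1, 2, 2, 2, 3, 4, 4
  1, 1, 1, 2, 2, 2, 3, 4, 5
  1, 1, 2, 3, 3, 3, 4, 5, 6
  1, 1, 2, 3, 4, 4, 5, 6, 7
  1, 2, 3, 4, 5, 5, 6, 7, 8
  1, 2, 3, 4, 5, 6, 7, 8, 9

reading off 1-entries of Δ²R: w = (7, 1, 4, 8, 9, 3, 5, 2, 6).

4 SE-corners of the 18-cell Rothe diagram give Ess(w):

[(1, 6, 0), (5, 3, 1), (5, 6, 2), (7, 2, 1)]


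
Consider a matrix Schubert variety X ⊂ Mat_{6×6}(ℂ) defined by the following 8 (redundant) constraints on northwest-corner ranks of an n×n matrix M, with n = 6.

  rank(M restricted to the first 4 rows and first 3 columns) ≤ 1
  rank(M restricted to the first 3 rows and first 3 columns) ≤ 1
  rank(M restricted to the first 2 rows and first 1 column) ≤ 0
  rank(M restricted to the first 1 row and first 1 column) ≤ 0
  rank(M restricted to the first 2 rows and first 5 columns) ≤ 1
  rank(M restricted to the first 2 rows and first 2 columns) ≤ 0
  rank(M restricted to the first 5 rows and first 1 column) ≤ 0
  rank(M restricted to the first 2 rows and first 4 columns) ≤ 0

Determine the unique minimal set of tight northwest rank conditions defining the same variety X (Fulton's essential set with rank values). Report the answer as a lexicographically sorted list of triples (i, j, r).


Recovering R(i,j) via the rank-extension bound from the 8 conditions:

  row 1: 0  0  0  0  1  1
  row 2: 0  0  0  0  1  2
  row 3: 0  1  1  1  2  3
  row 4: 0  1  1  2  3  4
  row 5: 0  1  2  3  4  5
  row 6: 1  2  3  4  5  6

hence w(1..6) = (5, 6, 2, 4, 3, 1).

D(w) has 12 cells with 3 SE-corners; essential set:

[(2, 4, 0), (4, 3, 1), (5, 1, 0)]


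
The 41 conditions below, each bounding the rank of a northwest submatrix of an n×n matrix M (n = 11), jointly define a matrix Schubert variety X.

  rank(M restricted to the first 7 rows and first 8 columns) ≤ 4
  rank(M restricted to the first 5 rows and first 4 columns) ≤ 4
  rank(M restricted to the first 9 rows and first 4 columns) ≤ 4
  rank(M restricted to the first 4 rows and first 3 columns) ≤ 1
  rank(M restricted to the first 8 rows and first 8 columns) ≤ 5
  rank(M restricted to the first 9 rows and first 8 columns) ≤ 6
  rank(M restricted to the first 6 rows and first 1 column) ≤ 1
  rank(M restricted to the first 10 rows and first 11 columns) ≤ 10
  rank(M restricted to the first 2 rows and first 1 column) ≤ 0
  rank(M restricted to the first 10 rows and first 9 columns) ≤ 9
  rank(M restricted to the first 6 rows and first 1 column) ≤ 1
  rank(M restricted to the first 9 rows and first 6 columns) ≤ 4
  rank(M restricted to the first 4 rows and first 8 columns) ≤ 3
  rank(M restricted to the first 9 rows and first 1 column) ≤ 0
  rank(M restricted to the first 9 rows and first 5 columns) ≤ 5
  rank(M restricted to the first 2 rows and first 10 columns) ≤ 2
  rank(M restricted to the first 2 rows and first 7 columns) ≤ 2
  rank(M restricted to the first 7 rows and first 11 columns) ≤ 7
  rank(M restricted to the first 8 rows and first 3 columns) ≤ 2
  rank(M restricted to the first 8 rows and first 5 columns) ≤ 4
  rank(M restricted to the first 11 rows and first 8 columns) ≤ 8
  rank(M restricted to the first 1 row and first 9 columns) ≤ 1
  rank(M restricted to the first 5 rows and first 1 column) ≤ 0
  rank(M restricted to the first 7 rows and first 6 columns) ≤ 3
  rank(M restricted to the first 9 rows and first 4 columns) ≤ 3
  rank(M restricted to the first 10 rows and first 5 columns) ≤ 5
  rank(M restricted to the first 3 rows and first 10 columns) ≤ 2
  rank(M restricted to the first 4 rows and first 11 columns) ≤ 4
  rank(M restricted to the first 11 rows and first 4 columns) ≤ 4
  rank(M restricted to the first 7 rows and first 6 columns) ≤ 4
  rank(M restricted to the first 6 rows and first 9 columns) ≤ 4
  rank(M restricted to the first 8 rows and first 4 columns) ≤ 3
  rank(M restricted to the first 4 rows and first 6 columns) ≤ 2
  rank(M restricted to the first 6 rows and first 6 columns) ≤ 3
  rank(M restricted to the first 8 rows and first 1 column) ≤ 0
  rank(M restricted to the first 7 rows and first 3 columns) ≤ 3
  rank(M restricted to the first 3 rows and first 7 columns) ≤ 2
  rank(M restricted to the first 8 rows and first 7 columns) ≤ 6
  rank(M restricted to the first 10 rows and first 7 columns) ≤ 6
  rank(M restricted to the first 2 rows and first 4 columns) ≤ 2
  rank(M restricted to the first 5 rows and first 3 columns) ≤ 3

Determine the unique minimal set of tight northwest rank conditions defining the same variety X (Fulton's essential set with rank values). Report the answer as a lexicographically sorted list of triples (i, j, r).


Computing R[i][j] = min implied NW-rank bound (n=11, 41 conditions):

  R[1]: 0, 1, 1, 1, 1, 1, 1, 1, 1, 1, 1
  R[2]: 0, 1, 1, 2, 2, 2, 2, 2, 2, 2, 2
  R[3]: 0, 1, 1, 2, 2, 2, 2, 2, 2, 2, 3
  R[4]: 0, 1, 1, 2, 2, 2, 3, 3, 3, 3, 4
  R[5]: 0, 1, 2, 3, 3, 3, 4, 4, 4, 4, 5
  R[6]: 0, 1, 2, 3, 3, 3, 4, 4, 4, 5, 6
  R[7]: 0, 1, 2, 3, 3, 3, 4, 4, 5, 6, 7
  R[8]: 0, 1, 2, 3, 4, 4, 5, 5, 6, 7, 8
  R[9]: 0, 1, 2, 3, 4, 4, 5, 6, 7, 8, 9
  R[10]: 1, 2, 3, 4, 5, 5, 6, 7, 8, 9, 10
  R[11]: 1, 2, 3, 4, 5, 6, 7, 8, 9, 10, 11

hence w(1..11) = (2, 4, 11, 7, 3, 10, 9, 5, 8, 1, 6).

ℓ(w)=28; the 8 essential cells (i,j,r):

[(3, 10, 2), (4, 3, 1), (4, 6, 2), (6, 9, 4), (7, 6, 3), (7, 8, 4), (9, 1, 0), (9, 6, 4)]


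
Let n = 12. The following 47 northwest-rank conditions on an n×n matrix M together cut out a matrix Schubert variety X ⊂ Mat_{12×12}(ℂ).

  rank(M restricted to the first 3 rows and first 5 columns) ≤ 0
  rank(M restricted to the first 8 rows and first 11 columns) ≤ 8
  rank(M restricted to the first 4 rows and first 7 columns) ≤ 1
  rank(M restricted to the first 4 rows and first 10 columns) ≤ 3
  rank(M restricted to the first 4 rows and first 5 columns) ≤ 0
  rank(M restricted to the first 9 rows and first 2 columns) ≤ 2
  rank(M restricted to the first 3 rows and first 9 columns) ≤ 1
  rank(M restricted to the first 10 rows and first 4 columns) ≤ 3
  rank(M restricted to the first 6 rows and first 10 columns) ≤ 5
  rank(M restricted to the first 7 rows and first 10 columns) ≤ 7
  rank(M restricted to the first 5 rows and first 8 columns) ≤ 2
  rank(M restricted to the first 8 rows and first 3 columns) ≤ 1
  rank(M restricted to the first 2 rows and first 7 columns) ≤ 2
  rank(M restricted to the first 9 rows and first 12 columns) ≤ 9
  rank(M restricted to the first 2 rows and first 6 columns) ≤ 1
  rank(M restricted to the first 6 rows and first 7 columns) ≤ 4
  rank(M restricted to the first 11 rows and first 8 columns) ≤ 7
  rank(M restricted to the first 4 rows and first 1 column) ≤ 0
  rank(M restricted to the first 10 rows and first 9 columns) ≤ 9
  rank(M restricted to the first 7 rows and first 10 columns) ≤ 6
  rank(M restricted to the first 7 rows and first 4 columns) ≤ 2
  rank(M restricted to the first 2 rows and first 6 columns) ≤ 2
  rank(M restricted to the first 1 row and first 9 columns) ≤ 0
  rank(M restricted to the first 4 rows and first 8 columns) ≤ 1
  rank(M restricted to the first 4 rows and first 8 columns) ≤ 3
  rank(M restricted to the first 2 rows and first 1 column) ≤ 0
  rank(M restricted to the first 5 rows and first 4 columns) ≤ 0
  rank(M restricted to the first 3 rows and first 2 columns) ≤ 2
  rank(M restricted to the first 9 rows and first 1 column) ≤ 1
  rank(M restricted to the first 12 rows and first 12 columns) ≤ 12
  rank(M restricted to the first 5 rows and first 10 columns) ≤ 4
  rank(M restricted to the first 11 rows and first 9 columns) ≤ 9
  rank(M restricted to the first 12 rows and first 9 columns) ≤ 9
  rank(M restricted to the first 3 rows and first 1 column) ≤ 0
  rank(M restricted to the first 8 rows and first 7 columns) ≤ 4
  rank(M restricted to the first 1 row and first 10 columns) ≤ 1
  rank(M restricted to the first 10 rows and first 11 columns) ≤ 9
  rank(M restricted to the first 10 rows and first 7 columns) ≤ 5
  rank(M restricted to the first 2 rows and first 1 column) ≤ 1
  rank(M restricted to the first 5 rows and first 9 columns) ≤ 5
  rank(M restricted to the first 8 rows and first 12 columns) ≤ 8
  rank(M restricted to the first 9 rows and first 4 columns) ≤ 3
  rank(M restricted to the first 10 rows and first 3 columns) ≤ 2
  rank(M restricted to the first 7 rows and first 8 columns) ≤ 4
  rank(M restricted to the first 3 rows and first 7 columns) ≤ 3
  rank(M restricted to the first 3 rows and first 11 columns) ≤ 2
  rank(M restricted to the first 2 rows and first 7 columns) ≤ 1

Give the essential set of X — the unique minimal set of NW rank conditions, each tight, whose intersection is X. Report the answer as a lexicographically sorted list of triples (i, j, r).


Rank table r_w(12×12) implied by the 47 constraints:

  row 1: 0 0 0 0 0 0 0 0 0 1 1 1
  row 2: 0 0 0 0 0 1 1 1 1 2 2 2
  row 3: 0 0 0 0 0 1 1 1 1 2 2 3
  row 4: 0 0 0 0 0 1 1 1 2 3 3 4
  row 5: 0 0 0 0 1 2 2 2 3 4 4 5
  row 6: 1 1 1 1 2 3 3 3 4 5 5 6
  row 7: 1 1 1 2 3 4 4 4 5 6 6 7
  row 8: 1 1 1 2 3 4 4 5 6 7 7 8
  row 9: 1 2 2 3 4 5 5 6 7 8 8 9
  row 10: 1 2 2 3 4 5 5 6 7 8 9 10
  row 11: 1 2 3 4 5 6 6 7 8 9 10 11
  row 12: 1 2 3 4 5 6 7 8 9 10 11 12

the unique w with this rank table is (10, 6, 12, 9, 5, 1, 4, 8, 2, 11, 3, 7).

|D(w)|=41, |Ess(w)|=10:

[(1, 9, 0), (3, 9, 1), (3, 11, 2), (4, 5, 0), (4, 8, 1), (5, 4, 0), (8, 3, 1), (8, 7, 4), (10, 3, 2), (10, 7, 5)]
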